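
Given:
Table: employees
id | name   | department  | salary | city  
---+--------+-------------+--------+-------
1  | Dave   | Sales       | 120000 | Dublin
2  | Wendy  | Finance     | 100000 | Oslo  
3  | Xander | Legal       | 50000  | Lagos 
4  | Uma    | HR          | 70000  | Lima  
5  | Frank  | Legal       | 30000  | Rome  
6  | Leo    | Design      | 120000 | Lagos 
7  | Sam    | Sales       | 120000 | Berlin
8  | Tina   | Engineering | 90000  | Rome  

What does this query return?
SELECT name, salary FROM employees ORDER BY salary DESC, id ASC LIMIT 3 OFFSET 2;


Sort by salary DESC (id ASC tiebreak), then skip 2 and take 3
Rows 3 through 5

3 rows:
Sam, 120000
Wendy, 100000
Tina, 90000


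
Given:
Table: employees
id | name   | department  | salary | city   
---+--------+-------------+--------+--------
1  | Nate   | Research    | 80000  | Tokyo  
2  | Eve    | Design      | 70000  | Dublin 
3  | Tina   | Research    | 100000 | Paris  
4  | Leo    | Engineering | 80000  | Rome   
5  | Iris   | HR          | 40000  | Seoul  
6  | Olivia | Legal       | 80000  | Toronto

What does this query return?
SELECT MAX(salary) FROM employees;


Salaries: 80000, 70000, 100000, 80000, 40000, 80000
MAX = 100000

100000


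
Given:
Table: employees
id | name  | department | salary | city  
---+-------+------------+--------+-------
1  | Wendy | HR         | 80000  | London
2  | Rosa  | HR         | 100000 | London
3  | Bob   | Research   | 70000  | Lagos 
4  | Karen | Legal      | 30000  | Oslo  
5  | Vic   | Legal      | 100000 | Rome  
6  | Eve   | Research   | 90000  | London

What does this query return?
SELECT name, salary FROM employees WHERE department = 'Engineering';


Filtering: department = 'Engineering'
Matching rows: 0

Empty result set (0 rows)


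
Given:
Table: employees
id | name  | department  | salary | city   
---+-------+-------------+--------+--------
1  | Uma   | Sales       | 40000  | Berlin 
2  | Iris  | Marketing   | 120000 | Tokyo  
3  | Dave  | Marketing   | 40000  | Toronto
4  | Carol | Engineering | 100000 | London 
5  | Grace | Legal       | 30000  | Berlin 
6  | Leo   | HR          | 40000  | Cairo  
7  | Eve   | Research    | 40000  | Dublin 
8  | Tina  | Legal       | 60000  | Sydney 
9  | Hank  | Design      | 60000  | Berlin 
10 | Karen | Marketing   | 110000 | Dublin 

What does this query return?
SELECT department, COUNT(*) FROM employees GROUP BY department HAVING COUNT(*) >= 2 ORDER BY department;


Groups with count >= 2:
  Legal: 2 -> PASS
  Marketing: 3 -> PASS
  Design: 1 -> filtered out
  Engineering: 1 -> filtered out
  HR: 1 -> filtered out
  Research: 1 -> filtered out
  Sales: 1 -> filtered out


2 groups:
Legal, 2
Marketing, 3


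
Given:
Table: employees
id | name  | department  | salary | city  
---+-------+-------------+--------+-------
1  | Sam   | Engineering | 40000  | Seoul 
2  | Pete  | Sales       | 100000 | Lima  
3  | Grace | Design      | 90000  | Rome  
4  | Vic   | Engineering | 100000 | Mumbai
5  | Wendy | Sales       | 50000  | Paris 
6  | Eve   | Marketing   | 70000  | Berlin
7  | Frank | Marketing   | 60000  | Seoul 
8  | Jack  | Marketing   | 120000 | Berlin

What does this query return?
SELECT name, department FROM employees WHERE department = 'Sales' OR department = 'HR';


Filtering: department = 'Sales' OR 'HR'
Matching: 2 rows

2 rows:
Pete, Sales
Wendy, Sales


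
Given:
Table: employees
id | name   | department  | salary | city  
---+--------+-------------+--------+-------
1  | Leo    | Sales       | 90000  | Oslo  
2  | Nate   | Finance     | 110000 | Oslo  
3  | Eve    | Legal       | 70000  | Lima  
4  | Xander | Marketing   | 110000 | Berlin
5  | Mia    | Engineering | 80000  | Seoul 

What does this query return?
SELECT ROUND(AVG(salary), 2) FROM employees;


SUM(salary) = 460000
COUNT = 5
ROUND(AVG, 2) = ROUND(460000 / 5, 2) = 92000.0

92000.0


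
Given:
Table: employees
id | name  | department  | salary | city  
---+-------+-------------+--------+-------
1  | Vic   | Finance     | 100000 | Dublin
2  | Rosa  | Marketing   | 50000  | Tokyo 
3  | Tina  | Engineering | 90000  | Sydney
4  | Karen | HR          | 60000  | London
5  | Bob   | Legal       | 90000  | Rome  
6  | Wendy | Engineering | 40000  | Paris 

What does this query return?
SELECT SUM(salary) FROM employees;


SUM(salary) = 100000 + 50000 + 90000 + 60000 + 90000 + 40000 = 430000

430000


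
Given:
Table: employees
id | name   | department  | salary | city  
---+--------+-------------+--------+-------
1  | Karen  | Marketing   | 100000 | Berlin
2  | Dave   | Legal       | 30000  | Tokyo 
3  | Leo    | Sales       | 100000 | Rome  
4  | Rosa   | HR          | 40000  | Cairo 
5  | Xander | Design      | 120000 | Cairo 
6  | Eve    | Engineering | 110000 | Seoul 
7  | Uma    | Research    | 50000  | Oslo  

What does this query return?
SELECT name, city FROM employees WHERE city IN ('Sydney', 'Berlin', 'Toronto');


Filtering: city IN ('Sydney', 'Berlin', 'Toronto')
Matching: 1 rows

1 rows:
Karen, Berlin


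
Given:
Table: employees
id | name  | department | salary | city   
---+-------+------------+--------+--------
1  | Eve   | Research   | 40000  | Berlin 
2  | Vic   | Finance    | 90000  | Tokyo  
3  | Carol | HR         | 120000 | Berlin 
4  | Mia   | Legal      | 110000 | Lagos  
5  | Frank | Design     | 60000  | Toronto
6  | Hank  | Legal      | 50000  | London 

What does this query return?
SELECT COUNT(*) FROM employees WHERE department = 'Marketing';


Counting rows where department = 'Marketing'


0


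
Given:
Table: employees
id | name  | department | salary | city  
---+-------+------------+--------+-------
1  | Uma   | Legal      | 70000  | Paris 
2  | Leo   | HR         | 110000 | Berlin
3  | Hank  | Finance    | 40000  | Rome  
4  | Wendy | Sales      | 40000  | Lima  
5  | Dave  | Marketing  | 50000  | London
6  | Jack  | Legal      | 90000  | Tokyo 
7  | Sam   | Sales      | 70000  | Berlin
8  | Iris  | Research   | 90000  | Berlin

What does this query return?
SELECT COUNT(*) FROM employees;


COUNT(*) counts all rows

8


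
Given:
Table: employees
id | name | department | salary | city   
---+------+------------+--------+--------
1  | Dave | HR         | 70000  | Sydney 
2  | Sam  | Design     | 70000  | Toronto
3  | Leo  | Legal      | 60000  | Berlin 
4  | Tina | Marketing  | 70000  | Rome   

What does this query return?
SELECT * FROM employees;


SELECT * returns all 4 rows with all columns

4 rows:
1, Dave, HR, 70000, Sydney
2, Sam, Design, 70000, Toronto
3, Leo, Legal, 60000, Berlin
4, Tina, Marketing, 70000, Rome


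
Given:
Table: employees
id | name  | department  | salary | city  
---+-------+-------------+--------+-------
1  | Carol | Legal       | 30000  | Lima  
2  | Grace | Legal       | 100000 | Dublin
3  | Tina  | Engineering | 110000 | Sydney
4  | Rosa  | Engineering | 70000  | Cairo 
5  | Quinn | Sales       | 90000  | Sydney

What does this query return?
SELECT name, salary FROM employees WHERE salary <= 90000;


Filtering: salary <= 90000
Matching: 3 rows

3 rows:
Carol, 30000
Rosa, 70000
Quinn, 90000


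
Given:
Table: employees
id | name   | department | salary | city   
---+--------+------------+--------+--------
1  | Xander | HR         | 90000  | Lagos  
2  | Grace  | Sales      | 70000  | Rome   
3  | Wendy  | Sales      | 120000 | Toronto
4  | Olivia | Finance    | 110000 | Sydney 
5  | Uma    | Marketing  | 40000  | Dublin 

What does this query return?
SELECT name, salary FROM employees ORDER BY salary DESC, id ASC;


Sorting by salary DESC, then id ASC for ties

5 rows:
Wendy, 120000
Olivia, 110000
Xander, 90000
Grace, 70000
Uma, 40000


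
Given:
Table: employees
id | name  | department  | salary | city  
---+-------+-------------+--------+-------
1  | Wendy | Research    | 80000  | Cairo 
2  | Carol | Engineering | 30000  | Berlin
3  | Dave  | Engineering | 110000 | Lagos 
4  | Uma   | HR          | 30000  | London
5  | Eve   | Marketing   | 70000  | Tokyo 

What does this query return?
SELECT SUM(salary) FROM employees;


SUM(salary) = 80000 + 30000 + 110000 + 30000 + 70000 = 320000

320000


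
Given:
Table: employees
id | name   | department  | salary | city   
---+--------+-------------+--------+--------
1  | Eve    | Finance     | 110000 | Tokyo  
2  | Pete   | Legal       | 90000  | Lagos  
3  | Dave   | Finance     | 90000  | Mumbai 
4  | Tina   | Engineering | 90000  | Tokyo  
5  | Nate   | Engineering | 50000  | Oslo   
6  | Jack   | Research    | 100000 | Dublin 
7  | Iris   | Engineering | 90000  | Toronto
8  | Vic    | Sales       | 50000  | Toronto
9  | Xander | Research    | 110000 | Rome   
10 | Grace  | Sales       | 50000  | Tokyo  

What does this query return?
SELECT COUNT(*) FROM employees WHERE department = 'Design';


Counting rows where department = 'Design'


0


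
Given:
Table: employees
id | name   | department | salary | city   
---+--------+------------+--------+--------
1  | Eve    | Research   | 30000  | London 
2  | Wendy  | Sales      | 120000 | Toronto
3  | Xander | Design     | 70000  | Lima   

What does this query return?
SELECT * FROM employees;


SELECT * returns all 3 rows with all columns

3 rows:
1, Eve, Research, 30000, London
2, Wendy, Sales, 120000, Toronto
3, Xander, Design, 70000, Lima


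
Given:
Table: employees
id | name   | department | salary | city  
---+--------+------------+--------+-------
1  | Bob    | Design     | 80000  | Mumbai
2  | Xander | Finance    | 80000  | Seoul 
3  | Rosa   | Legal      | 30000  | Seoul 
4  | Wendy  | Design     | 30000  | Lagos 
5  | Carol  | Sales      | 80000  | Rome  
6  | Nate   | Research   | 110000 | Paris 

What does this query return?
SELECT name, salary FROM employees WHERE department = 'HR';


Filtering: department = 'HR'
Matching rows: 0

Empty result set (0 rows)


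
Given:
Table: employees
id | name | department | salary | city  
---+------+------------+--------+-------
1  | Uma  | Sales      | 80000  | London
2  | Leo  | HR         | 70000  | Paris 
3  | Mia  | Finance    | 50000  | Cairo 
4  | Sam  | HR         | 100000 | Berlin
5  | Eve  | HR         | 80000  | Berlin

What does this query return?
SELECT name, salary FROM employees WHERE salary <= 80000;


Filtering: salary <= 80000
Matching: 4 rows

4 rows:
Uma, 80000
Leo, 70000
Mia, 50000
Eve, 80000


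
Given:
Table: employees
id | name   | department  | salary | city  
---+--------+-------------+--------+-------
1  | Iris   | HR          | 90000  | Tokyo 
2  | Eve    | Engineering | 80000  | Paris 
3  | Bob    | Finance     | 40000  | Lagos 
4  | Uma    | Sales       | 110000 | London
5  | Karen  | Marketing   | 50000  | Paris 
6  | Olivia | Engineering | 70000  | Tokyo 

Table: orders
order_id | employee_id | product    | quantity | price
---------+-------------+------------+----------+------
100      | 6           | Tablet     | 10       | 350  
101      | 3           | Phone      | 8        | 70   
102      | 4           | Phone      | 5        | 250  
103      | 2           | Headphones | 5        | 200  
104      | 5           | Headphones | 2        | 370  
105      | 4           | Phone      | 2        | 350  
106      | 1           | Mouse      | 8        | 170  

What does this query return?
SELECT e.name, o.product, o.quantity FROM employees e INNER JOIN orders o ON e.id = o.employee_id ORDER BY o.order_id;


Joining employees.id = orders.employee_id:
  employee Olivia (id=6) -> order Tablet
  employee Bob (id=3) -> order Phone
  employee Uma (id=4) -> order Phone
  employee Eve (id=2) -> order Headphones
  employee Karen (id=5) -> order Headphones
  employee Uma (id=4) -> order Phone
  employee Iris (id=1) -> order Mouse


7 rows:
Olivia, Tablet, 10
Bob, Phone, 8
Uma, Phone, 5
Eve, Headphones, 5
Karen, Headphones, 2
Uma, Phone, 2
Iris, Mouse, 8


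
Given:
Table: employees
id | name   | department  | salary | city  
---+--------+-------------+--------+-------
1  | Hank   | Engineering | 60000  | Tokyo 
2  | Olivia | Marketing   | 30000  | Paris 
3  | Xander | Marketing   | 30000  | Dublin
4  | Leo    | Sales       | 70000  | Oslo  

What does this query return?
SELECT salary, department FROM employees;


Projecting columns: salary, department

4 rows:
60000, Engineering
30000, Marketing
30000, Marketing
70000, Sales


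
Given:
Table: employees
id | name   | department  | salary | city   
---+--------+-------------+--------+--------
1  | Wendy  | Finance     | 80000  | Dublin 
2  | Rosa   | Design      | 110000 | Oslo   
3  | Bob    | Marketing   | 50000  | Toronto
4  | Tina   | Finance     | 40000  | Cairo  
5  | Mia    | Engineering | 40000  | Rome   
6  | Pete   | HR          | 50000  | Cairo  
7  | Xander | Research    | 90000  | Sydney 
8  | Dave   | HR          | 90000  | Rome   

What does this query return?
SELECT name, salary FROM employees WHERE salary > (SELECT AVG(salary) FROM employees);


Subquery: AVG(salary) = 68750.0
Filtering: salary > 68750.0
  Wendy (80000) -> MATCH
  Rosa (110000) -> MATCH
  Xander (90000) -> MATCH
  Dave (90000) -> MATCH


4 rows:
Wendy, 80000
Rosa, 110000
Xander, 90000
Dave, 90000


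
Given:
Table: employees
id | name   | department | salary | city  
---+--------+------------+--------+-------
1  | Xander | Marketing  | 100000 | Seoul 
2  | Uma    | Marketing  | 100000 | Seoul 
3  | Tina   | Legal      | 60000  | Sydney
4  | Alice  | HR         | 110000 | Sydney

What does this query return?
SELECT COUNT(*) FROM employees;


COUNT(*) counts all rows

4


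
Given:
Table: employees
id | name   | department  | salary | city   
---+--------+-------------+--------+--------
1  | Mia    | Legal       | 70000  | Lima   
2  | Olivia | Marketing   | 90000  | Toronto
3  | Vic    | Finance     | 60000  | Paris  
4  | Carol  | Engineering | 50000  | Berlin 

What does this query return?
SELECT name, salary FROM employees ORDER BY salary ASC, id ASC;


Sorting by salary ASC, then id ASC for ties

4 rows:
Carol, 50000
Vic, 60000
Mia, 70000
Olivia, 90000


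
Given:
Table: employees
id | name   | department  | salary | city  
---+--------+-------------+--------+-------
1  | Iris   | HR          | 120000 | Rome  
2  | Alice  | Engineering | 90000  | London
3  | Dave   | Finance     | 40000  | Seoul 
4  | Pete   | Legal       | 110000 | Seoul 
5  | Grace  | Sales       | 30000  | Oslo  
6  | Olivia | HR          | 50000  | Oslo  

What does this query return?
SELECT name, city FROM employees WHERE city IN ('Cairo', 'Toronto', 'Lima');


Filtering: city IN ('Cairo', 'Toronto', 'Lima')
Matching: 0 rows

Empty result set (0 rows)


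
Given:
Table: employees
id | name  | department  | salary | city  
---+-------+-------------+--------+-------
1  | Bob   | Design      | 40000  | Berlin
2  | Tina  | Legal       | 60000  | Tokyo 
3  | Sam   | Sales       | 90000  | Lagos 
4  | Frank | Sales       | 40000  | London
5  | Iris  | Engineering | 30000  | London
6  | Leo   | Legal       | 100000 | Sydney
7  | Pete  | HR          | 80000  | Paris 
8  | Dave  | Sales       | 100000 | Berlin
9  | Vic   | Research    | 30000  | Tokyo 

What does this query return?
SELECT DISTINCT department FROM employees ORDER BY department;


All 'department' values (row order): Design, Legal, Sales, Sales, Engineering, Legal, HR, Sales, Research
Removing duplicates leaves 6 unique value(s).

6 values:
Design
Engineering
HR
Legal
Research
Sales


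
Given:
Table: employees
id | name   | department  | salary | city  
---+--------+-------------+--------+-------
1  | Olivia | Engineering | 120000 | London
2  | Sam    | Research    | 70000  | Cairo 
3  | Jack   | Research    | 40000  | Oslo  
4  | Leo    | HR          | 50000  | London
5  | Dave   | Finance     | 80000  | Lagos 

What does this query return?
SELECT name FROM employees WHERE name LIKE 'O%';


LIKE 'O%' matches names starting with 'O'
Matching: 1

1 rows:
Olivia


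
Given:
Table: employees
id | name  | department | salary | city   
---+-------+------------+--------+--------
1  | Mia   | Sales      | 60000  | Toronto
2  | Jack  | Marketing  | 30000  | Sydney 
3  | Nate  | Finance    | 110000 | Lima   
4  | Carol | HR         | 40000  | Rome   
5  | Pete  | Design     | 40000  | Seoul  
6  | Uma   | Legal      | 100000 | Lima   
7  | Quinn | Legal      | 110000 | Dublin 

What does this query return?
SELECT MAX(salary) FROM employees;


Salaries: 60000, 30000, 110000, 40000, 40000, 100000, 110000
MAX = 110000

110000


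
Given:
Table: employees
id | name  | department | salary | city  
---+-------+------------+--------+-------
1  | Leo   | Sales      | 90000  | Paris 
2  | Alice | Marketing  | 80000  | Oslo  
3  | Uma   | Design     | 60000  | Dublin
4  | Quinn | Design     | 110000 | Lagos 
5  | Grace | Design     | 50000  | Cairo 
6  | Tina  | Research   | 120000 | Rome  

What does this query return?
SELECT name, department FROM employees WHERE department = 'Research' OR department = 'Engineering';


Filtering: department = 'Research' OR 'Engineering'
Matching: 1 rows

1 rows:
Tina, Research


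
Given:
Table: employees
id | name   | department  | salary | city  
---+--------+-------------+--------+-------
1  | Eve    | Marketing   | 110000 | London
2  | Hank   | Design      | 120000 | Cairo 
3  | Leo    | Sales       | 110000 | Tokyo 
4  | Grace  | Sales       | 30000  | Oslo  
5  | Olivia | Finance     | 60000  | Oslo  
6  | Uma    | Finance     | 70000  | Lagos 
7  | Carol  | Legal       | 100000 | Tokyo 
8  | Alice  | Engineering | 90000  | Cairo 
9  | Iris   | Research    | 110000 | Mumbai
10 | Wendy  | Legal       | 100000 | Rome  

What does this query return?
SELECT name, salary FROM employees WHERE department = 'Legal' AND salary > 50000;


Filtering: department = 'Legal' AND salary > 50000
Matching: 2 rows

2 rows:
Carol, 100000
Wendy, 100000


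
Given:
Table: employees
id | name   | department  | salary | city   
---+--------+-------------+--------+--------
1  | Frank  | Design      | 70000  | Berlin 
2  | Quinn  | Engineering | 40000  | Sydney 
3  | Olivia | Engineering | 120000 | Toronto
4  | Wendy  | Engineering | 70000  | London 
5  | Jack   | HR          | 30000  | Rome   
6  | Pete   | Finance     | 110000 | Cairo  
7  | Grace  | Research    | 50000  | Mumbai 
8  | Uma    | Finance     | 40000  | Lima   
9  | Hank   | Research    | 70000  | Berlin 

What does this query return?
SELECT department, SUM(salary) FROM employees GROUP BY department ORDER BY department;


Summing salary within each department:
  Design: 70000 = 70000
  Engineering: 40000 + 120000 + 70000 = 230000
  Finance: 110000 + 40000 = 150000
  HR: 30000 = 30000
  Research: 50000 + 70000 = 120000


5 groups:
Design, 70000
Engineering, 230000
Finance, 150000
HR, 30000
Research, 120000


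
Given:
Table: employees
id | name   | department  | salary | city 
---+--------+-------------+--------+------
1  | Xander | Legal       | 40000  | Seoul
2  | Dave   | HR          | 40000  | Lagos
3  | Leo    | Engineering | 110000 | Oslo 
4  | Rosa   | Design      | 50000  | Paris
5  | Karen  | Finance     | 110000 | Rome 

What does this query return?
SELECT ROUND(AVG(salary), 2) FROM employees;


SUM(salary) = 350000
COUNT = 5
ROUND(AVG, 2) = ROUND(350000 / 5, 2) = 70000.0

70000.0


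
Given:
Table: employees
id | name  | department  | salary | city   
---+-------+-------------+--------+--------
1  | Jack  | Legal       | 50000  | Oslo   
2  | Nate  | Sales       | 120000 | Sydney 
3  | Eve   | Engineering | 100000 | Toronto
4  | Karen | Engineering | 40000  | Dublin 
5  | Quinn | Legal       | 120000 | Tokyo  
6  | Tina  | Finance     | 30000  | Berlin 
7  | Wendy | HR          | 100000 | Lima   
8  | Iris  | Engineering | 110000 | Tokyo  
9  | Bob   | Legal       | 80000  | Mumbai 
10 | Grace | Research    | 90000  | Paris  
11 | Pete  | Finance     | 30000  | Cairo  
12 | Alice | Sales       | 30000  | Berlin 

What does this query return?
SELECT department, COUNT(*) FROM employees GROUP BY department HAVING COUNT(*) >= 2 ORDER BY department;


Groups with count >= 2:
  Engineering: 3 -> PASS
  Finance: 2 -> PASS
  Legal: 3 -> PASS
  Sales: 2 -> PASS
  HR: 1 -> filtered out
  Research: 1 -> filtered out


4 groups:
Engineering, 3
Finance, 2
Legal, 3
Sales, 2


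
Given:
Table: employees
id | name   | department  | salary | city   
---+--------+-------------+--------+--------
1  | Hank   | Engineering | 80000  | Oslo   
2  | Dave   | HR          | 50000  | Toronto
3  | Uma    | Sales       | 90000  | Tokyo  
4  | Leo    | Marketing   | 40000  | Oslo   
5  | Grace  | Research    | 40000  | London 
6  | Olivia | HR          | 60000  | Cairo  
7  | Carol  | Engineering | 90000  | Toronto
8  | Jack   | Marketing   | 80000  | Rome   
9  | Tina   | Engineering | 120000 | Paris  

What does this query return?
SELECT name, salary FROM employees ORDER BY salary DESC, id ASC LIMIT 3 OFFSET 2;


Sort by salary DESC (id ASC tiebreak), then skip 2 and take 3
Rows 3 through 5

3 rows:
Carol, 90000
Hank, 80000
Jack, 80000


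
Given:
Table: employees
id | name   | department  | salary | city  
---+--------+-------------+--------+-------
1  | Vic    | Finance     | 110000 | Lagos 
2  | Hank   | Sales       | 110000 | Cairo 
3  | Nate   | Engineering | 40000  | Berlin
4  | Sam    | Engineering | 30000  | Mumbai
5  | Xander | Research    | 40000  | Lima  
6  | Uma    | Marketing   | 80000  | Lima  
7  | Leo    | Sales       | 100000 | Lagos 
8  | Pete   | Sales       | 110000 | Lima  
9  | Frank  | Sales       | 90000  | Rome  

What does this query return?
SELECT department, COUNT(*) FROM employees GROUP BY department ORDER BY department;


Assigning each row to its department group:
  Vic -> Finance
  Hank -> Sales
  Nate -> Engineering
  Sam -> Engineering
  Xander -> Research
  Uma -> Marketing
  Leo -> Sales
  Pete -> Sales
  Frank -> Sales


5 groups:
Engineering, 2
Finance, 1
Marketing, 1
Research, 1
Sales, 4


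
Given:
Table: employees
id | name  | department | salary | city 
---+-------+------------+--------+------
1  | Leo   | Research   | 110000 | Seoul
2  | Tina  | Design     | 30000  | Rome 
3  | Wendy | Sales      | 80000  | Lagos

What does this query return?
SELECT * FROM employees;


SELECT * returns all 3 rows with all columns

3 rows:
1, Leo, Research, 110000, Seoul
2, Tina, Design, 30000, Rome
3, Wendy, Sales, 80000, Lagos


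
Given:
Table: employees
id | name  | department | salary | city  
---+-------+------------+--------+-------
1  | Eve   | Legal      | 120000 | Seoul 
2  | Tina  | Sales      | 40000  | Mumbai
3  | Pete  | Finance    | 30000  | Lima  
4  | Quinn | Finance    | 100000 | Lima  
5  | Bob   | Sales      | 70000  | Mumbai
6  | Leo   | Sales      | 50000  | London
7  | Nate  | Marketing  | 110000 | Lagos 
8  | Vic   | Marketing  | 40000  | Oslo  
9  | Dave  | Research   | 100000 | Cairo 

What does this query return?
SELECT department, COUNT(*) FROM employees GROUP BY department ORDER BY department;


Assigning each row to its department group:
  Eve -> Legal
  Tina -> Sales
  Pete -> Finance
  Quinn -> Finance
  Bob -> Sales
  Leo -> Sales
  Nate -> Marketing
  Vic -> Marketing
  Dave -> Research


5 groups:
Finance, 2
Legal, 1
Marketing, 2
Research, 1
Sales, 3


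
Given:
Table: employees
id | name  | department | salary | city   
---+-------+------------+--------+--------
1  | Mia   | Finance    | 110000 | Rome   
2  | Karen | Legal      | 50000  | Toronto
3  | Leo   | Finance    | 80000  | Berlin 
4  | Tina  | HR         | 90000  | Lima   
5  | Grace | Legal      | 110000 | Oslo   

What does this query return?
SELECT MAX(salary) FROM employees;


Salaries: 110000, 50000, 80000, 90000, 110000
MAX = 110000

110000


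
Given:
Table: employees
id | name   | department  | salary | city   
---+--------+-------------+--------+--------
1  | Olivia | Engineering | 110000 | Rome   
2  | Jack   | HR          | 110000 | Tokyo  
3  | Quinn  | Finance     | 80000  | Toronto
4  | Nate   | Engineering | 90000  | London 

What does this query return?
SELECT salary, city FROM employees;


Projecting columns: salary, city

4 rows:
110000, Rome
110000, Tokyo
80000, Toronto
90000, London


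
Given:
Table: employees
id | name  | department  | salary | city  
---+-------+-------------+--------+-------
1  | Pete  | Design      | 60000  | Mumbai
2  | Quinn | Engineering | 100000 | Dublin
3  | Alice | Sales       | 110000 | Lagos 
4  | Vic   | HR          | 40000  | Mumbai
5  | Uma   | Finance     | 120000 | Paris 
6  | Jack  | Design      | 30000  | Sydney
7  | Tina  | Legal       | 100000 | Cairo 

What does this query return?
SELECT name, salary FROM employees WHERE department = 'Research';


Filtering: department = 'Research'
Matching rows: 0

Empty result set (0 rows)


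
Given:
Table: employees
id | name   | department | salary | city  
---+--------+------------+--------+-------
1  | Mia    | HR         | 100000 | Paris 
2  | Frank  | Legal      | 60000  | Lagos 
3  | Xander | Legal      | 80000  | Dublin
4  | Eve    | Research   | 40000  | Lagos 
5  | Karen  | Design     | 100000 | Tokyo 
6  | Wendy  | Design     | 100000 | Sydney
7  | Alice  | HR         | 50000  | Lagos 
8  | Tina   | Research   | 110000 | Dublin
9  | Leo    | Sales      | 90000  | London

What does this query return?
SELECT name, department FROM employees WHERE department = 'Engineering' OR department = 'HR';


Filtering: department = 'Engineering' OR 'HR'
Matching: 2 rows

2 rows:
Mia, HR
Alice, HR


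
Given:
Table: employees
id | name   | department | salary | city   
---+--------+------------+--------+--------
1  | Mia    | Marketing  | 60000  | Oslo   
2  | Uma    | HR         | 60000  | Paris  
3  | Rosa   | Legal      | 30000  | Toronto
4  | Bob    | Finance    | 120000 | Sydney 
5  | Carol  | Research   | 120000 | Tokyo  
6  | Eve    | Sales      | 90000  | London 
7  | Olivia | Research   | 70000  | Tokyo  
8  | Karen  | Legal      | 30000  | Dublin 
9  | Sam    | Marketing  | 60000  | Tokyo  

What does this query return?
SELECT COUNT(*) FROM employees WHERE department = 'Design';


Counting rows where department = 'Design'


0


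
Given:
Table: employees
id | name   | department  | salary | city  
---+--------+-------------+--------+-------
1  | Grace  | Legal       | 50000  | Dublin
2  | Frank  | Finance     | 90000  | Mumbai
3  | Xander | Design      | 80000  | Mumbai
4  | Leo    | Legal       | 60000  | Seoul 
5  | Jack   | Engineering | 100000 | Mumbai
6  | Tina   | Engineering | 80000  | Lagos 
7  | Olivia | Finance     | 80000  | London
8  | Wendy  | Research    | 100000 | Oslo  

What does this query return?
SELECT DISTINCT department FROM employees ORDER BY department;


All 'department' values (row order): Legal, Finance, Design, Legal, Engineering, Engineering, Finance, Research
Removing duplicates leaves 5 unique value(s).

5 values:
Design
Engineering
Finance
Legal
Research


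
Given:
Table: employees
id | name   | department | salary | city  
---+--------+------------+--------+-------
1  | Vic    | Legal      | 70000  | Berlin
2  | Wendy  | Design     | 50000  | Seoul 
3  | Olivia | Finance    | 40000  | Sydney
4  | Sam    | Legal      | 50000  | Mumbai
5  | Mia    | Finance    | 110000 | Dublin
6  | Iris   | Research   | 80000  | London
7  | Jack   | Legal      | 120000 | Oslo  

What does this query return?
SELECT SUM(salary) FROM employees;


SUM(salary) = 70000 + 50000 + 40000 + 50000 + 110000 + 80000 + 120000 = 520000

520000


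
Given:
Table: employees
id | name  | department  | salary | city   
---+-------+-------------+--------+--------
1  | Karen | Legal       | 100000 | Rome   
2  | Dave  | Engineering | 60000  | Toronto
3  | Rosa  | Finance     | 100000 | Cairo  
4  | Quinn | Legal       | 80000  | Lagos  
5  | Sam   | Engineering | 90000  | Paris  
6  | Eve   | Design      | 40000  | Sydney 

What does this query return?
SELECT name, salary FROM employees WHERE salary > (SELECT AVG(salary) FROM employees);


Subquery: AVG(salary) = 78333.33
Filtering: salary > 78333.33
  Karen (100000) -> MATCH
  Rosa (100000) -> MATCH
  Quinn (80000) -> MATCH
  Sam (90000) -> MATCH


4 rows:
Karen, 100000
Rosa, 100000
Quinn, 80000
Sam, 90000


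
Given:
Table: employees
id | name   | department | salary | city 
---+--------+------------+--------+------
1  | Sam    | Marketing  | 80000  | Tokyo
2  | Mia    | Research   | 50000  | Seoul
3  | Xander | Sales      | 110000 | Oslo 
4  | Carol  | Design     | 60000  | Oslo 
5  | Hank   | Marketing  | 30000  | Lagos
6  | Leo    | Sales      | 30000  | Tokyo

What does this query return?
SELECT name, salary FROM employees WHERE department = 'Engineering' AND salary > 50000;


Filtering: department = 'Engineering' AND salary > 50000
Matching: 0 rows

Empty result set (0 rows)


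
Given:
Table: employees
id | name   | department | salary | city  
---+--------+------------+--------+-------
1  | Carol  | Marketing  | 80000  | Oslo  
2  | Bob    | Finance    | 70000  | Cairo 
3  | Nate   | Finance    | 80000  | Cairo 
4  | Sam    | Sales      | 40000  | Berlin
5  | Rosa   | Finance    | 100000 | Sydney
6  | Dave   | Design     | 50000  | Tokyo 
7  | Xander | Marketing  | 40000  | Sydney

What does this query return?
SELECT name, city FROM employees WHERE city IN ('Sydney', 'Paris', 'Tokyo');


Filtering: city IN ('Sydney', 'Paris', 'Tokyo')
Matching: 3 rows

3 rows:
Rosa, Sydney
Dave, Tokyo
Xander, Sydney


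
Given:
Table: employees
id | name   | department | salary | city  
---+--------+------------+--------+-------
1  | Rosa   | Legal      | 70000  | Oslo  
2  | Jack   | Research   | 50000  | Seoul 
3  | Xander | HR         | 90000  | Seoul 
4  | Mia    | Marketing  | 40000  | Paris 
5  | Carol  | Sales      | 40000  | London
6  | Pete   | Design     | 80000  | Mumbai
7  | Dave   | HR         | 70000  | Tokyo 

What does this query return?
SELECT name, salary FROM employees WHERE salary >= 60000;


Filtering: salary >= 60000
Matching: 4 rows

4 rows:
Rosa, 70000
Xander, 90000
Pete, 80000
Dave, 70000


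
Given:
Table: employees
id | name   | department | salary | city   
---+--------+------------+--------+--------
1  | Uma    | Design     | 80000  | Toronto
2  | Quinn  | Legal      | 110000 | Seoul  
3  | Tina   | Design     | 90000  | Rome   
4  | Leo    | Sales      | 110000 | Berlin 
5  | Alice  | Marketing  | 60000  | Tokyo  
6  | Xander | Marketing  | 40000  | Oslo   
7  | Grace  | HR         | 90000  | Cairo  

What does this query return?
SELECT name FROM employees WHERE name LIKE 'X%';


LIKE 'X%' matches names starting with 'X'
Matching: 1

1 rows:
Xander


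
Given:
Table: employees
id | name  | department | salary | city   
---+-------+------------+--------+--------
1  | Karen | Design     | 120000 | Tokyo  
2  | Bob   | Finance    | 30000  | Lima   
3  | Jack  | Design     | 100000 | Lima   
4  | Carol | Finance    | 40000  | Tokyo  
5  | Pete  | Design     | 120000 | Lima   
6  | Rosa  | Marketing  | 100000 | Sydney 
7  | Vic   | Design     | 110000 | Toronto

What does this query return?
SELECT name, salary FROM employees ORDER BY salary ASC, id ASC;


Sorting by salary ASC, then id ASC for ties

7 rows:
Bob, 30000
Carol, 40000
Jack, 100000
Rosa, 100000
Vic, 110000
Karen, 120000
Pete, 120000


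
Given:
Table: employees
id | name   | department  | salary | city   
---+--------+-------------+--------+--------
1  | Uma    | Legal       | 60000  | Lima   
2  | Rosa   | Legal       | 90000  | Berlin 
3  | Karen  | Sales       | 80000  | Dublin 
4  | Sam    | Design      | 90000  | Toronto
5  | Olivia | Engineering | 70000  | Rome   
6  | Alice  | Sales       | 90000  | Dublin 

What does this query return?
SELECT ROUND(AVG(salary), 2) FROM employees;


SUM(salary) = 480000
COUNT = 6
ROUND(AVG, 2) = ROUND(480000 / 6, 2) = 80000.0

80000.0


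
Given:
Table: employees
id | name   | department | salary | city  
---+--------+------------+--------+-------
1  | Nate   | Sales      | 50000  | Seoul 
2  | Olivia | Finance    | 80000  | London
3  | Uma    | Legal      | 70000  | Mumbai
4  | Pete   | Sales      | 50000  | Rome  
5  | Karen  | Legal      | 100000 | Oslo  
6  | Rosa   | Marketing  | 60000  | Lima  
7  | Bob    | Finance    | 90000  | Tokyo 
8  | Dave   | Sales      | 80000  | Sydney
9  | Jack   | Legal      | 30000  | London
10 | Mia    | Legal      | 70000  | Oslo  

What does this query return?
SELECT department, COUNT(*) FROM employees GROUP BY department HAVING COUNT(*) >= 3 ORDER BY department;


Groups with count >= 3:
  Legal: 4 -> PASS
  Sales: 3 -> PASS
  Finance: 2 -> filtered out
  Marketing: 1 -> filtered out


2 groups:
Legal, 4
Sales, 3


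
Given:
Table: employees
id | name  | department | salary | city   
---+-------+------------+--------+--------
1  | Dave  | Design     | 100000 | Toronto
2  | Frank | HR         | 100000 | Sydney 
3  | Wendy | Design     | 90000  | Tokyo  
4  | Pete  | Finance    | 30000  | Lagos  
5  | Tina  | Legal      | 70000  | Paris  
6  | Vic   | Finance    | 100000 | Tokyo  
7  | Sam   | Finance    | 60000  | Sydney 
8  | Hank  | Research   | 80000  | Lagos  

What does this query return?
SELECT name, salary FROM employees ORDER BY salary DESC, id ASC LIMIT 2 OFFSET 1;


Sort by salary DESC (id ASC tiebreak), then skip 1 and take 2
Rows 2 through 3

2 rows:
Frank, 100000
Vic, 100000


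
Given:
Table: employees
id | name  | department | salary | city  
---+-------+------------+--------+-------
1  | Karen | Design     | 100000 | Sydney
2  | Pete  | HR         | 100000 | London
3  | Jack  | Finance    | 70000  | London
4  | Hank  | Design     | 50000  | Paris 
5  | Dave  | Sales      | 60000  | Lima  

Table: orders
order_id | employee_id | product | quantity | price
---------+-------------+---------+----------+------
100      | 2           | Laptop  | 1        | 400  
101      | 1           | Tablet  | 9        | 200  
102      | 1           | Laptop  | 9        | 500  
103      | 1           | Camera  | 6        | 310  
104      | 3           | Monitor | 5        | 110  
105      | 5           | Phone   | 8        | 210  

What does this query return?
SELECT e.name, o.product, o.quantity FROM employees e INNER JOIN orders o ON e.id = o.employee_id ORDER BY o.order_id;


Joining employees.id = orders.employee_id:
  employee Pete (id=2) -> order Laptop
  employee Karen (id=1) -> order Tablet
  employee Karen (id=1) -> order Laptop
  employee Karen (id=1) -> order Camera
  employee Jack (id=3) -> order Monitor
  employee Dave (id=5) -> order Phone


6 rows:
Pete, Laptop, 1
Karen, Tablet, 9
Karen, Laptop, 9
Karen, Camera, 6
Jack, Monitor, 5
Dave, Phone, 8


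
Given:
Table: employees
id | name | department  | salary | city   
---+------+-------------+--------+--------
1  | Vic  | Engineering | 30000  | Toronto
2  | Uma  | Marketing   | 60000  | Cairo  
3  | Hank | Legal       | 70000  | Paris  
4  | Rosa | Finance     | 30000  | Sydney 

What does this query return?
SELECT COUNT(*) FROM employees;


COUNT(*) counts all rows

4


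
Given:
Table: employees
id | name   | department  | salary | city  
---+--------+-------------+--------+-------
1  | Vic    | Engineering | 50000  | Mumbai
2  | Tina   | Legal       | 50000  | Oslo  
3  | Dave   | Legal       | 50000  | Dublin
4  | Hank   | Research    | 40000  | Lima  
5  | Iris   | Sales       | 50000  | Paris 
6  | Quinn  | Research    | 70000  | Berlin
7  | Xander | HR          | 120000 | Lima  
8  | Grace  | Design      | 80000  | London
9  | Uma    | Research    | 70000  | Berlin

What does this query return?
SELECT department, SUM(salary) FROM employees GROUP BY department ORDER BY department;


Summing salary within each department:
  Design: 80000 = 80000
  Engineering: 50000 = 50000
  HR: 120000 = 120000
  Legal: 50000 + 50000 = 100000
  Research: 40000 + 70000 + 70000 = 180000
  Sales: 50000 = 50000


6 groups:
Design, 80000
Engineering, 50000
HR, 120000
Legal, 100000
Research, 180000
Sales, 50000


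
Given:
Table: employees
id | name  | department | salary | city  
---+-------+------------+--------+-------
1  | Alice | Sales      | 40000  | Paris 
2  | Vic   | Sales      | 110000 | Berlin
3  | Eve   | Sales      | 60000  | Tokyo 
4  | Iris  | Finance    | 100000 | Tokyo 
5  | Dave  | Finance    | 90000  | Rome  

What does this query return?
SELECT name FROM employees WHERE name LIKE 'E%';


LIKE 'E%' matches names starting with 'E'
Matching: 1

1 rows:
Eve


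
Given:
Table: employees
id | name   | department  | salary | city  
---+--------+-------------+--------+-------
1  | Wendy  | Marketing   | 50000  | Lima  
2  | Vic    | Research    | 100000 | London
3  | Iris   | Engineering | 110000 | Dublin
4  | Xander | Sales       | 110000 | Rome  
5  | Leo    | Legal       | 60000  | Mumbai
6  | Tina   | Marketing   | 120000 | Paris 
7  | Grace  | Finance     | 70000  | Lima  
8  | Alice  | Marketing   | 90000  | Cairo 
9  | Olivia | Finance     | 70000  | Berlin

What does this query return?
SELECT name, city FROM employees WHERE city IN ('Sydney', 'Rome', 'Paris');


Filtering: city IN ('Sydney', 'Rome', 'Paris')
Matching: 2 rows

2 rows:
Xander, Rome
Tina, Paris


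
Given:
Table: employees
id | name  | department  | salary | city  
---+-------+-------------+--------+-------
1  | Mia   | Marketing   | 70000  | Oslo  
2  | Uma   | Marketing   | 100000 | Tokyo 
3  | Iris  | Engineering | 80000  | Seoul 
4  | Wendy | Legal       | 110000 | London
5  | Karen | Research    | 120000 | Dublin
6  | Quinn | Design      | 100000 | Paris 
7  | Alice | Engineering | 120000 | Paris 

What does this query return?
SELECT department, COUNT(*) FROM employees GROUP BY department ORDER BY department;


Assigning each row to its department group:
  Mia -> Marketing
  Uma -> Marketing
  Iris -> Engineering
  Wendy -> Legal
  Karen -> Research
  Quinn -> Design
  Alice -> Engineering


5 groups:
Design, 1
Engineering, 2
Legal, 1
Marketing, 2
Research, 1


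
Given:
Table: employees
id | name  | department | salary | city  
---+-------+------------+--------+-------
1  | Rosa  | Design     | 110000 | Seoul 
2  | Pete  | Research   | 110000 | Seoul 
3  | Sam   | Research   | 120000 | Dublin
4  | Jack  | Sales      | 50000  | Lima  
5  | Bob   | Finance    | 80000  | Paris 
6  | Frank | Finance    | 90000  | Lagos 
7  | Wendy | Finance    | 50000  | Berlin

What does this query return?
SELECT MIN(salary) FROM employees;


Salaries: 110000, 110000, 120000, 50000, 80000, 90000, 50000
MIN = 50000

50000


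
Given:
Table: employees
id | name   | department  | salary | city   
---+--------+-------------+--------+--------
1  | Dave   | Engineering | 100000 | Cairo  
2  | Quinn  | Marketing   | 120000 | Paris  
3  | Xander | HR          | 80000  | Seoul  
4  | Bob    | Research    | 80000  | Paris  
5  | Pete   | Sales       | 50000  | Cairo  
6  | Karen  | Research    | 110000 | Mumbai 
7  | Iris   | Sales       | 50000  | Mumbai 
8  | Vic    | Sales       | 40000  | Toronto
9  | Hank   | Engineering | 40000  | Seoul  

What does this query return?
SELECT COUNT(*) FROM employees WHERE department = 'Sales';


Counting rows where department = 'Sales'
  Pete -> MATCH
  Iris -> MATCH
  Vic -> MATCH


3


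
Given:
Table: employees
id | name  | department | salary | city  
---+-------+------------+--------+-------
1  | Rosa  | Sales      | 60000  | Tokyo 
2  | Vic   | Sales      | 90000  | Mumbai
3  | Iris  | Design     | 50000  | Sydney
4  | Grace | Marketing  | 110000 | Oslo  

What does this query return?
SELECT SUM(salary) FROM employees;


SUM(salary) = 60000 + 90000 + 50000 + 110000 = 310000

310000


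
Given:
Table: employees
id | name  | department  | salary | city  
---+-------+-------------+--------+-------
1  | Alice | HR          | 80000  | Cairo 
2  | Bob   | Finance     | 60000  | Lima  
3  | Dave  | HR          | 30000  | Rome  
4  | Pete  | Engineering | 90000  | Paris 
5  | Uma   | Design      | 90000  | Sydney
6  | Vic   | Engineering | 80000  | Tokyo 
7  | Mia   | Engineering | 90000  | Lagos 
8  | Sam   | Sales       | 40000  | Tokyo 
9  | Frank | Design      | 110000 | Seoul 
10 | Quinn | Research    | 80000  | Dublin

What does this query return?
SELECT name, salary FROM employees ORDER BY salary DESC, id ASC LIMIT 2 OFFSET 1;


Sort by salary DESC (id ASC tiebreak), then skip 1 and take 2
Rows 2 through 3

2 rows:
Pete, 90000
Uma, 90000
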